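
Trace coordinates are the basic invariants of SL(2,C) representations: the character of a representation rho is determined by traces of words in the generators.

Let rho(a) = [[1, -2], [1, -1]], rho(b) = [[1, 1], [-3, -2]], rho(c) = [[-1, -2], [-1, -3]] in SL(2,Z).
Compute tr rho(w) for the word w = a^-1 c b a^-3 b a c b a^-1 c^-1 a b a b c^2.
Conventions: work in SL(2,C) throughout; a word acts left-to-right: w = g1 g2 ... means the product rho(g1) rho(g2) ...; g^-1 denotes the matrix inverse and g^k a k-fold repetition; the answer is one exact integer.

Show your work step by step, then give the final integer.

rho(a^-1) = [[-1, 2], [-1, 1]]
... * rho(c) = [[-1, -2], [-1, -3]]  ->  [[-1, -4], [0, -1]]
... * rho(b) = [[1, 1], [-3, -2]]  ->  [[11, 7], [3, 2]]
... * rho(a^-1) = [[-1, 2], [-1, 1]]  ->  [[-18, 29], [-5, 8]]
... * rho(a^-1) = [[-1, 2], [-1, 1]]  ->  [[-11, -7], [-3, -2]]
... * rho(a^-1) = [[-1, 2], [-1, 1]]  ->  [[18, -29], [5, -8]]
... * rho(b) = [[1, 1], [-3, -2]]  ->  [[105, 76], [29, 21]]
... * rho(a) = [[1, -2], [1, -1]]  ->  [[181, -286], [50, -79]]
... * rho(c) = [[-1, -2], [-1, -3]]  ->  [[105, 496], [29, 137]]
... * rho(b) = [[1, 1], [-3, -2]]  ->  [[-1383, -887], [-382, -245]]
... * rho(a^-1) = [[-1, 2], [-1, 1]]  ->  [[2270, -3653], [627, -1009]]
... * rho(c^-1) = [[-3, 2], [1, -1]]  ->  [[-10463, 8193], [-2890, 2263]]
... * rho(a) = [[1, -2], [1, -1]]  ->  [[-2270, 12733], [-627, 3517]]
... * rho(b) = [[1, 1], [-3, -2]]  ->  [[-40469, -27736], [-11178, -7661]]
... * rho(a) = [[1, -2], [1, -1]]  ->  [[-68205, 108674], [-18839, 30017]]
... * rho(b) = [[1, 1], [-3, -2]]  ->  [[-394227, -285553], [-108890, -78873]]
... * rho(c) = [[-1, -2], [-1, -3]]  ->  [[679780, 1645113], [187763, 454399]]
... * rho(c) = [[-1, -2], [-1, -3]]  ->  [[-2324893, -6294899], [-642162, -1738723]]
tr = -2324893 + -1738723 = -4063616

-4063616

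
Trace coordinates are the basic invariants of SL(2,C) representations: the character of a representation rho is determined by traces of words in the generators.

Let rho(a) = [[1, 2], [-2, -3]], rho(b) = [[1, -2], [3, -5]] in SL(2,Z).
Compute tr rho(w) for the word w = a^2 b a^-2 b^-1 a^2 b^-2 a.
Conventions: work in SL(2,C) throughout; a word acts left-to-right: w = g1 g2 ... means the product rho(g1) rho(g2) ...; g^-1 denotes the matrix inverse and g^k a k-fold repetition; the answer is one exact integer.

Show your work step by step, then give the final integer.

rho(a) = [[1, 2], [-2, -3]]
... * rho(a) = [[1, 2], [-2, -3]]  ->  [[-3, -4], [4, 5]]
... * rho(b) = [[1, -2], [3, -5]]  ->  [[-15, 26], [19, -33]]
... * rho(a^-1) = [[-3, -2], [2, 1]]  ->  [[97, 56], [-123, -71]]
... * rho(a^-1) = [[-3, -2], [2, 1]]  ->  [[-179, -138], [227, 175]]
... * rho(b^-1) = [[-5, 2], [-3, 1]]  ->  [[1309, -496], [-1660, 629]]
... * rho(a) = [[1, 2], [-2, -3]]  ->  [[2301, 4106], [-2918, -5207]]
... * rho(a) = [[1, 2], [-2, -3]]  ->  [[-5911, -7716], [7496, 9785]]
... * rho(b^-1) = [[-5, 2], [-3, 1]]  ->  [[52703, -19538], [-66835, 24777]]
... * rho(b^-1) = [[-5, 2], [-3, 1]]  ->  [[-204901, 85868], [259844, -108893]]
... * rho(a) = [[1, 2], [-2, -3]]  ->  [[-376637, -667406], [477630, 846367]]
tr = -376637 + 846367 = 469730

469730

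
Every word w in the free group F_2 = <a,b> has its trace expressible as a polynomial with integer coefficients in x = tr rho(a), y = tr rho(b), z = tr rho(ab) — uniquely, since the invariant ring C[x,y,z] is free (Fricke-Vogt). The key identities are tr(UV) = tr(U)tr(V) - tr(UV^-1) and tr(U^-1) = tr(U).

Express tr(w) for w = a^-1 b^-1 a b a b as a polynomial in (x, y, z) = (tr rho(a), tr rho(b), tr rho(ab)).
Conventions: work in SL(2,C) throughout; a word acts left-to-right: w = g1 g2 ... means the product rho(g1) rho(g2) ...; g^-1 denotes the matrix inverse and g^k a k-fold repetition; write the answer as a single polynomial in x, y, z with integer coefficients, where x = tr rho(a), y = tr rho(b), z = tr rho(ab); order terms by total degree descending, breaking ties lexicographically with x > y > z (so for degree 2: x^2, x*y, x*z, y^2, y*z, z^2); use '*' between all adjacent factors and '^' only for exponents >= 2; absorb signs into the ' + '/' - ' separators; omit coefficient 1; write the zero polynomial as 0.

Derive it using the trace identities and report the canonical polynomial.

use: trace(b a b) = trace(b)*trace(a b) - trace(a)  (reduce the b square) = y*z - x
use: trace(a b a b) = trace(b a)*trace(b a) - trace(1)  (split on b) = z^2 - 2
apply: trace(a b a) = trace(a)*trace(b a) - trace(b)  (reduce the a square) = x*z - y
use: trace(b a b a b) = trace(b)*trace(a b a b) - trace(a b a)  (reduce the b square) = y*z^2 - x*z - y
use: trace(b a b a b a) = trace(b a)*trace(b a b a) - trace(b^-1 a^-1)  (split on b) = z^3 - 3*z
apply: trace(a b a b a^-1 b) = trace(b a b a b)*trace(a) - trace(b a b a b a)  (eliminate a^-1) = x*y*z^2 - x^2*z - z^3 - x*y + 3*z
use: trace(a^-1 b^-1 a b a b) = trace(a b a b a^-1)*trace(b) - trace(a b a b a^-1 b)  (eliminate b^-1) = -x*y*z^2 + x^2*z + y^2*z + z^3 - 3*z

-x*y*z^2 + x^2*z + y^2*z + z^3 - 3*z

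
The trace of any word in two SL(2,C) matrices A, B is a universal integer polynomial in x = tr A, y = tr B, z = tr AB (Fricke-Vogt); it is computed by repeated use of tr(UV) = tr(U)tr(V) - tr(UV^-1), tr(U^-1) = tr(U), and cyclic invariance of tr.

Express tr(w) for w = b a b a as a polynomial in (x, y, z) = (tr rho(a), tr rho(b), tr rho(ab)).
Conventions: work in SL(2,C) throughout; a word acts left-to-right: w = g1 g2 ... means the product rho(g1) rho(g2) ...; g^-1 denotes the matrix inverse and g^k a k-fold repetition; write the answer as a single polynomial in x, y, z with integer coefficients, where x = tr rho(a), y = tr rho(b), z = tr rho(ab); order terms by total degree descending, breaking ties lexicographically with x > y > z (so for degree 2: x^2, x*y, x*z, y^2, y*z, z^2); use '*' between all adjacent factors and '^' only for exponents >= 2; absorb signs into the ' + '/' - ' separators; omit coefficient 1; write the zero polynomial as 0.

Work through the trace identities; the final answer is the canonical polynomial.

z^2 - 2

trace(b a b a) = trace(a b) * trace(a b) - trace(1)   [split at repeated a] = z^2 - 2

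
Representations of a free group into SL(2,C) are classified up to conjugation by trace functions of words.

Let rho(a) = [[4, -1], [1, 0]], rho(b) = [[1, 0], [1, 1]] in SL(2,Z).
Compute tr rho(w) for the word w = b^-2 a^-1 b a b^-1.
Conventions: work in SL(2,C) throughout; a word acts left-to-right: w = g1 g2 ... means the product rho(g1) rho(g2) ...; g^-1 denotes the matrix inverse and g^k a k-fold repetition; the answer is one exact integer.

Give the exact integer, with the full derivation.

rho(b^-1) = [[1, 0], [-1, 1]]
... * rho(b^-1) = [[1, 0], [-1, 1]]  ->  [[1, 0], [-2, 1]]
... * rho(a^-1) = [[0, 1], [-1, 4]]  ->  [[0, 1], [-1, 2]]
... * rho(b) = [[1, 0], [1, 1]]  ->  [[1, 1], [1, 2]]
... * rho(a) = [[4, -1], [1, 0]]  ->  [[5, -1], [6, -1]]
... * rho(b^-1) = [[1, 0], [-1, 1]]  ->  [[6, -1], [7, -1]]
tr = 6 + -1 = 5

5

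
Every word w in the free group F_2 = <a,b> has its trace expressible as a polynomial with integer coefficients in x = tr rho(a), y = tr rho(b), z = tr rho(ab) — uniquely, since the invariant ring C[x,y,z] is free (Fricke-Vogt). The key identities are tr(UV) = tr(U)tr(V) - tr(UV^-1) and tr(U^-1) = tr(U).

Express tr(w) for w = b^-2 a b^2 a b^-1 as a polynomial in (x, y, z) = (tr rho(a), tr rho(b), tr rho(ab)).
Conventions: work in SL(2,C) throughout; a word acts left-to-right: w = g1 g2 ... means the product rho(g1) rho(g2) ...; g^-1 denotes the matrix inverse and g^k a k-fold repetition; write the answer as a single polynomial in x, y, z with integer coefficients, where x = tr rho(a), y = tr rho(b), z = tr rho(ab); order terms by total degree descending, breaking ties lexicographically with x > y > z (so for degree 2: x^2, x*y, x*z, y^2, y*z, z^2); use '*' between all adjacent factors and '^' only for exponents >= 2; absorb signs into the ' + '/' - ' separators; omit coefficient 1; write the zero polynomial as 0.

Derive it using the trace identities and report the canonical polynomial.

x*y^4*z - x^2*y^3 - y^5 - y^3*z^2 - x*y^2*z + 2*x^2*y + 5*y^3 + y*z^2 - x*z - 5*y

tr(b^2 a) = tr(b)*tr(a b) - tr(a) = y*z - x
tr(b^2) = tr(b)*tr(b) - tr(1) = y^2 - 2
tr(a b^2 a) = tr(a)*tr(b^2 a) - tr(b^2) = x*y*z - x^2 - y^2 + 2
tr(a b a b) = tr(a b)*tr(a b) - tr(1) = z^2 - 2
tr(a b a) = tr(a)*tr(b a) - tr(b) = x*z - y
tr(a b^2 a b) = tr(b)*tr(a b a b) - tr(a b a) = y*z^2 - x*z - y
tr(a b^2 a b^-1) = tr(a b^2 a)*tr(b) - tr(a b^2 a b) = x*y^2*z - x^2*y - y^3 - y*z^2 + x*z + 3*y
tr(b^-2 a b^2 a) = tr(a b^2 a b^-1)*tr(b) - tr(a b^2 a) = x*y^3*z - x^2*y^2 - y^4 - y^2*z^2 + x^2 + 4*y^2 - 2
tr(b^-2 a b^2 a b^-1) = tr(b^-2 a b^2 a)*tr(b) - tr(b^-2 a b^2 a b) = x*y^4*z - x^2*y^3 - y^5 - y^3*z^2 - x*y^2*z + 2*x^2*y + 5*y^3 + y*z^2 - x*z - 5*y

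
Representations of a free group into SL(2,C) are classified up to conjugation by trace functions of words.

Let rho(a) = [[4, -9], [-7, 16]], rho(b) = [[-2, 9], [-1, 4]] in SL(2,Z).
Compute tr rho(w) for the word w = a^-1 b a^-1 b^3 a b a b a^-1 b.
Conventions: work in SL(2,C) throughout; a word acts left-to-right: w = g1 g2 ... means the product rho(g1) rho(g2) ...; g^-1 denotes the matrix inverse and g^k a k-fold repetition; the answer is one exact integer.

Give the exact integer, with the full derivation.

-2903542

rho(a^-1) = [[16, 9], [7, 4]]
... * rho(b) = [[-2, 9], [-1, 4]]  ->  [[-41, 180], [-18, 79]]
... * rho(a^-1) = [[16, 9], [7, 4]]  ->  [[604, 351], [265, 154]]
... * rho(b) = [[-2, 9], [-1, 4]]  ->  [[-1559, 6840], [-684, 3001]]
... * rho(b) = [[-2, 9], [-1, 4]]  ->  [[-3722, 13329], [-1633, 5848]]
... * rho(b) = [[-2, 9], [-1, 4]]  ->  [[-5885, 19818], [-2582, 8695]]
... * rho(a) = [[4, -9], [-7, 16]]  ->  [[-162266, 370053], [-71193, 162358]]
... * rho(b) = [[-2, 9], [-1, 4]]  ->  [[-45521, 19818], [-19972, 8695]]
... * rho(a) = [[4, -9], [-7, 16]]  ->  [[-320810, 726777], [-140753, 318868]]
... * rho(b) = [[-2, 9], [-1, 4]]  ->  [[-85157, 19818], [-37362, 8695]]
... * rho(a^-1) = [[16, 9], [7, 4]]  ->  [[-1223786, -687141], [-536927, -301478]]
... * rho(b) = [[-2, 9], [-1, 4]]  ->  [[3134713, -13762638], [1375332, -6038255]]
tr = 3134713 + -6038255 = -2903542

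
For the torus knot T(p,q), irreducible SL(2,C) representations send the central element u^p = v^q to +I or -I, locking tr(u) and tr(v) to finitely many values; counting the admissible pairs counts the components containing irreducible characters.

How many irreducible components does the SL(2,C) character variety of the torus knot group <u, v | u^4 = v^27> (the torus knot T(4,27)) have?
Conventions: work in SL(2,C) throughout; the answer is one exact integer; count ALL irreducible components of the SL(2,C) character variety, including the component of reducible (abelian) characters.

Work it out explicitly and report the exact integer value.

40

In the torus knot group T(4,27), u^4 = v^27 is central, so an irreducible representation sends it to +I or -I (Schur).
So on each irreducible component the traces are pinned: tr(u) = 2*cos(pi*alpha/4) with 1 <= alpha <= 3, tr(v) = 2*cos(pi*beta/27) with 1 <= beta <= 26.
The two central values (-1)^alpha I and (-1)^beta I must be the same matrix, so alpha and beta share a parity.
Counting: 2 odd alphas x 13 odd betas + 1 even alphas x 13 even betas = 26 + 13 = 39.
Total: 39 irreducible-character components + 1 reducible (abelian) component = 40.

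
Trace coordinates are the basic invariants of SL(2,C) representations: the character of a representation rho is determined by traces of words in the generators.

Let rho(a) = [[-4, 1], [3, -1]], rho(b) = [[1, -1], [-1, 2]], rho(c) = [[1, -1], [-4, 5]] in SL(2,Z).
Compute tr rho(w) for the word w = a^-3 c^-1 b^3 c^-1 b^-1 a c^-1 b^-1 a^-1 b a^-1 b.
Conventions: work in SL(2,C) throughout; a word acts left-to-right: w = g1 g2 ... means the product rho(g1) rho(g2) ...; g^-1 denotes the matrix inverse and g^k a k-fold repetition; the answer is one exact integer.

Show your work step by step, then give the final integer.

-2697934

rho(a^-1) = [[-1, -1], [-3, -4]]
... * rho(a^-1) = [[-1, -1], [-3, -4]]  ->  [[4, 5], [15, 19]]
... * rho(a^-1) = [[-1, -1], [-3, -4]]  ->  [[-19, -24], [-72, -91]]
... * rho(c^-1) = [[5, 1], [4, 1]]  ->  [[-191, -43], [-724, -163]]
... * rho(b) = [[1, -1], [-1, 2]]  ->  [[-148, 105], [-561, 398]]
... * rho(b) = [[1, -1], [-1, 2]]  ->  [[-253, 358], [-959, 1357]]
... * rho(b) = [[1, -1], [-1, 2]]  ->  [[-611, 969], [-2316, 3673]]
... * rho(c^-1) = [[5, 1], [4, 1]]  ->  [[821, 358], [3112, 1357]]
... * rho(b^-1) = [[2, 1], [1, 1]]  ->  [[2000, 1179], [7581, 4469]]
... * rho(a) = [[-4, 1], [3, -1]]  ->  [[-4463, 821], [-16917, 3112]]
... * rho(c^-1) = [[5, 1], [4, 1]]  ->  [[-19031, -3642], [-72137, -13805]]
... * rho(b^-1) = [[2, 1], [1, 1]]  ->  [[-41704, -22673], [-158079, -85942]]
... * rho(a^-1) = [[-1, -1], [-3, -4]]  ->  [[109723, 132396], [415905, 501847]]
... * rho(b) = [[1, -1], [-1, 2]]  ->  [[-22673, 155069], [-85942, 587789]]
... * rho(a^-1) = [[-1, -1], [-3, -4]]  ->  [[-442534, -597603], [-1677425, -2265214]]
... * rho(b) = [[1, -1], [-1, 2]]  ->  [[155069, -752672], [587789, -2853003]]
tr = 155069 + -2853003 = -2697934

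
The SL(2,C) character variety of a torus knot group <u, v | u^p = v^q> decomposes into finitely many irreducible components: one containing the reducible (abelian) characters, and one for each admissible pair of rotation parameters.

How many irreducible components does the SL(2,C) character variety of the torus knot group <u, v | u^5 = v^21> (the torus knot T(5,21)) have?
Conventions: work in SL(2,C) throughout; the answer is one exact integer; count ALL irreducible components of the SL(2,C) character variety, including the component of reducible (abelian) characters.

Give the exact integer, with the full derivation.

41

For T(5,21): irreducibility forces the central element u^5 = v^21 to one of +I, -I.
So on each irreducible component the traces are pinned: tr(u) = 2*cos(pi*alpha/5) with 1 <= alpha <= 4, tr(v) = 2*cos(pi*beta/21) with 1 <= beta <= 20.
The two central values (-1)^alpha I and (-1)^beta I must be the same matrix, so alpha and beta share a parity.
Enumerate parity-matched pairs: 2*10 odd-odd plus 2*10 even-even gives 40.
Total: 40 irreducible-character components + 1 reducible (abelian) component = 41.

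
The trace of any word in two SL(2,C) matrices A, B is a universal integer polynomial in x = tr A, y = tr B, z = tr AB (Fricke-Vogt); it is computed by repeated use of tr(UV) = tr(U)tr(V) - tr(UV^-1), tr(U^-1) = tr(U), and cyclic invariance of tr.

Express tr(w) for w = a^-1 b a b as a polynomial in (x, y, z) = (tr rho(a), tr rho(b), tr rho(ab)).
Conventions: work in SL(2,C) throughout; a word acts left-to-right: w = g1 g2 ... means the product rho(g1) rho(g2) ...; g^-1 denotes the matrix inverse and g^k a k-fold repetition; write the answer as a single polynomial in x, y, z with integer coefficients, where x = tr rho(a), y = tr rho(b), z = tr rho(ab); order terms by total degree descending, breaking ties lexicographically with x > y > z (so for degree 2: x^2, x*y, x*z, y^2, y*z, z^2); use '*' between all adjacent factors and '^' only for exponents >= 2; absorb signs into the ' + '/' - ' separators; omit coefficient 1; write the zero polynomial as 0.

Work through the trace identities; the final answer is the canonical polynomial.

x*y*z - x^2 - z^2 + 2

trace(b a b) = trace(b)*trace(a b) - trace(a)   [square of b] = y*z - x
next, trace(b a b a) = trace(a b)*trace(a b) - trace(1)   [split at a repeated a] = z^2 - 2
trace(a^-1 b a b) = trace(b a b)*trace(a) - trace(b a b a)   [inverse elimination on a] = x*y*z - x^2 - z^2 + 2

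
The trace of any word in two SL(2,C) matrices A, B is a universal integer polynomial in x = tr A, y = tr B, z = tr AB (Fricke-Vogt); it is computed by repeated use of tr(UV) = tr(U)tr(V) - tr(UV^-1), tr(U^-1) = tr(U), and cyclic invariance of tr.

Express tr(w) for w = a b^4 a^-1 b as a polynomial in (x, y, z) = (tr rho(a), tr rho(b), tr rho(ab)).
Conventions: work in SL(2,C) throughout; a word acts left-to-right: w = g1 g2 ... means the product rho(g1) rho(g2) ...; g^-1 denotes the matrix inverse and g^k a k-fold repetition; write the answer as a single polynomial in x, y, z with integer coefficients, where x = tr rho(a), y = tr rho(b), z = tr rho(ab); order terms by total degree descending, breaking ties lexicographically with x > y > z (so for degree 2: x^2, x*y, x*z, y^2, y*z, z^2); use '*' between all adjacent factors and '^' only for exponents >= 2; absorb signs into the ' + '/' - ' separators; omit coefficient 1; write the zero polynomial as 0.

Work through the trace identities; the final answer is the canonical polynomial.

tr(b a b) = tr(b) tr(a b) - tr(a)   [square of b] = y*z - x
tr(b a b^2) = tr(b) tr(b a b) - tr(b a)   [square of b] = y^2*z - x*y - z
tr(b a b^3) = tr(b) tr(b a b^2) - tr(b a b)   [square of b] = y^3*z - x*y^2 - 2*y*z + x
tr(b a b^4) = tr(b) tr(b a b^3) - tr(b a b^2)   [square of b] = y^4*z - x*y^3 - 3*y^2*z + 2*x*y + z
reduce: tr(a b a b) = tr(b a) tr(b a) - tr(1)   [split at a repeated b] = z^2 - 2
tr(a b a) = tr(a) tr(b a) - tr(b)   [square of a] = x*z - y
so tr(b a b a b) = tr(b) tr(a b a b) - tr(a b a)   [square of b] = y*z^2 - x*z - y
tr(b a b a b^2) = tr(b) tr(b a b a b) - tr(b a b a)   [square of b] = y^2*z^2 - x*y*z - y^2 - z^2 + 2
tr(b a b^4 a) = tr(b) tr(b a b a b^2) - tr(b a b a b)   [square of b] = y^3*z^2 - x*y^2*z - y^3 - 2*y*z^2 + x*z + 3*y
reduce: tr(a b^4 a^-1 b) = tr(b a b^4) tr(a) - tr(b a b^4 a)   [inverse elimination on a] = x*y^4*z - x^2*y^3 - y^3*z^2 - 2*x*y^2*z + 2*x^2*y + y^3 + 2*y*z^2 - 3*y

x*y^4*z - x^2*y^3 - y^3*z^2 - 2*x*y^2*z + 2*x^2*y + y^3 + 2*y*z^2 - 3*y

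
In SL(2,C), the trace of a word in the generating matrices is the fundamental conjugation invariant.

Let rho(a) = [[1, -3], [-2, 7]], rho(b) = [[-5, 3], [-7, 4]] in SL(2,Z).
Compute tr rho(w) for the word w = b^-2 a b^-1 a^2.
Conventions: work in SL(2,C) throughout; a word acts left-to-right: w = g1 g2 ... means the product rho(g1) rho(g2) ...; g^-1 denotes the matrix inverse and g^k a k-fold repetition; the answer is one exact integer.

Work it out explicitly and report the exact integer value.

-13984

rho(b^-1) = [[4, -3], [7, -5]]
... * rho(b^-1) = [[4, -3], [7, -5]]  ->  [[-5, 3], [-7, 4]]
... * rho(a) = [[1, -3], [-2, 7]]  ->  [[-11, 36], [-15, 49]]
... * rho(b^-1) = [[4, -3], [7, -5]]  ->  [[208, -147], [283, -200]]
... * rho(a) = [[1, -3], [-2, 7]]  ->  [[502, -1653], [683, -2249]]
... * rho(a) = [[1, -3], [-2, 7]]  ->  [[3808, -13077], [5181, -17792]]
tr = 3808 + -17792 = -13984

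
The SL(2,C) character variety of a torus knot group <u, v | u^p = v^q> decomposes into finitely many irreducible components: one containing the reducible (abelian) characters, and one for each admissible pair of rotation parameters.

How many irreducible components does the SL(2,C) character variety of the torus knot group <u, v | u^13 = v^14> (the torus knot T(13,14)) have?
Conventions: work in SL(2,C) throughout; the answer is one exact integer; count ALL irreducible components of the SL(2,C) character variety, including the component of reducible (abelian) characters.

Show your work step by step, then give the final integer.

Gamma = < u, v | u^13 = v^14 > (torus knot T(13,14)); the central element u^13 = v^14 acts as +I or -I in any irreducible SL(2,C) representation.
This locks tr(u) to 2*cos(pi*alpha/13), alpha in 1..12, and tr(v) to 2*cos(pi*beta/14), beta in 1..13, on each component of irreducible characters.
u^13 = (-1)^alpha I and v^14 = (-1)^beta I must agree, so alpha and beta have equal parity.
Enumerate parity-matched pairs: 6*7 odd-odd plus 6*6 even-even gives 78.
Total: 78 irreducible-character components + 1 reducible (abelian) component = 79.

79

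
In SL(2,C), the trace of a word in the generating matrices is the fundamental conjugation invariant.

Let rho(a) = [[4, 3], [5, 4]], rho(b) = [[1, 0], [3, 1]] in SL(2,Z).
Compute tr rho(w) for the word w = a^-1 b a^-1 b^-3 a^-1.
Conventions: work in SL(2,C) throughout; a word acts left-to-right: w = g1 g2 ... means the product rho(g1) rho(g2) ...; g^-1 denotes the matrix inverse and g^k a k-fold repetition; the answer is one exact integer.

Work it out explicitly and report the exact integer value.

-322

rho(a^-1) = [[4, -3], [-5, 4]]
... * rho(b) = [[1, 0], [3, 1]]  ->  [[-5, -3], [7, 4]]
... * rho(a^-1) = [[4, -3], [-5, 4]]  ->  [[-5, 3], [8, -5]]
... * rho(b^-1) = [[1, 0], [-3, 1]]  ->  [[-14, 3], [23, -5]]
... * rho(b^-1) = [[1, 0], [-3, 1]]  ->  [[-23, 3], [38, -5]]
... * rho(b^-1) = [[1, 0], [-3, 1]]  ->  [[-32, 3], [53, -5]]
... * rho(a^-1) = [[4, -3], [-5, 4]]  ->  [[-143, 108], [237, -179]]
tr = -143 + -179 = -322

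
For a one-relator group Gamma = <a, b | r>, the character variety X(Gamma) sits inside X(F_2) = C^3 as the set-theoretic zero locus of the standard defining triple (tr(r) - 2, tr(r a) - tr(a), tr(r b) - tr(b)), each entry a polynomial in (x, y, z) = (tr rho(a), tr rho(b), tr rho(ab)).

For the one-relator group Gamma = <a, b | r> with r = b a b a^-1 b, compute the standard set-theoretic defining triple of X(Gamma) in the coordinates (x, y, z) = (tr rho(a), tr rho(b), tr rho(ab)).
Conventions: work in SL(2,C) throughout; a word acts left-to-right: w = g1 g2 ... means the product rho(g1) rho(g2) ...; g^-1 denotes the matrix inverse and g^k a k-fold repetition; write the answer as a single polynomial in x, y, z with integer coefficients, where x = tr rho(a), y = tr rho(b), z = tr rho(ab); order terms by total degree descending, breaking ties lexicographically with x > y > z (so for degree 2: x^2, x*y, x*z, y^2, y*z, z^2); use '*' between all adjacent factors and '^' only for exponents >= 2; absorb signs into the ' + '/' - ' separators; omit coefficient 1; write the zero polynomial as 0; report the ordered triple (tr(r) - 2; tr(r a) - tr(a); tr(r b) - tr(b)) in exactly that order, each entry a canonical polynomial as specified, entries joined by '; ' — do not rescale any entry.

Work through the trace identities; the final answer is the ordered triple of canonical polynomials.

x*y^2*z - x^2*y - y*z^2 + y - 2; x*y*z^2 - x^2*z - z^3 - x*y - x + 3*z; x*y^3*z - x^2*y^2 - y^2*z^2 - x*y*z + x^2 + y^2 + z^2 - y - 2

and trace(a b^2) = trace(b) trace(a b) - trace(a) = y*z - x
trace(b^2 a b) = trace(b) trace(a b^2) - trace(a b) = y^2*z - x*y - z
trace(a b a b) = trace(a b) trace(a b) - trace(1)   [split at repeated a] = z^2 - 2
trace(a b a) = trace(a) trace(b a) - trace(b) = x*z - y
next, trace(b^2 a b a) = trace(b) trace(a b a b) - trace(a b a) = y*z^2 - x*z - y
and trace(b a b a^-1 b) = trace(b^2 a b) trace(a) - trace(b^2 a b a) = x*y^2*z - x^2*y - y*z^2 + y
trace(b a b a b a) = trace(a b a b) trace(a b) - trace(b a)   [split at repeated a] = z^3 - 3*z
next, trace(b a b a^-1 b a) = trace(b a b a b) trace(a) - trace(b a b a b a) = x*y*z^2 - x^2*z - z^3 - x*y + 3*z
trace(b^3 a b) = trace(b) trace(b a b^2) - trace(b a b) = y^3*z - x*y^2 - 2*y*z + x
next, trace(b^3 a b a) = trace(b) trace(a b a b^2) - trace(a b a b) = y^2*z^2 - x*y*z - y^2 - z^2 + 2
trace(b a b a^-1 b^2) = trace(b^3 a b) trace(a) - trace(b^3 a b a) = x*y^3*z - x^2*y^2 - y^2*z^2 - x*y*z + x^2 + y^2 + z^2 - 2
assemble the triple (trace(r) - 2; trace(r a) - x; trace(r b) - y)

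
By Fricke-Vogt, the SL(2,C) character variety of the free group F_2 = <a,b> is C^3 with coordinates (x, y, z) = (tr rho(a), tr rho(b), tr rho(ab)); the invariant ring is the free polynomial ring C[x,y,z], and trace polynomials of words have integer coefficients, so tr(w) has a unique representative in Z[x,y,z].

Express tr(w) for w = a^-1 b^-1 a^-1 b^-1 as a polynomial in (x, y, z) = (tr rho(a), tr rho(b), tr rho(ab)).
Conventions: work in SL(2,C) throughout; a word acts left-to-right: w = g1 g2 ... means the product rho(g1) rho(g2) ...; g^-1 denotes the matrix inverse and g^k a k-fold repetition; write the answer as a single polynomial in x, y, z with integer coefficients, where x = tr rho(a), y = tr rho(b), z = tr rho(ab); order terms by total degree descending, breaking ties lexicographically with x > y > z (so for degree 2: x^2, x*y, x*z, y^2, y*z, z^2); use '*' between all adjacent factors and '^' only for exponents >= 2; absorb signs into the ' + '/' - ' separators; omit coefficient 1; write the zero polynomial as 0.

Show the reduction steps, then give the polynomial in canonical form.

z^2 - 2

tr(a^-1) = tr(a) = x
tr(a^-1 b) = tr(b) tr(a) - tr(b a)  (eliminate a^-1) = x*y - z
so tr(b^-1 a^-1) = tr(a^-1) tr(b) - tr(a^-1 b)  (eliminate b^-1) = z
reduce: tr(b^-1 a^-1 b^-1) = tr(b^-1 a^-1) tr(b) - tr(b^-1 a^-1 b)  (eliminate b^-1) = y*z - x
tr(b^-1 a b^-1) = tr(a b^-1) tr(b) - tr(a)  (eliminate b^-1) = x*y^2 - y*z - x
tr(a^2) = tr(a) tr(a) - tr(1)  (reduce the a square) = x^2 - 2
tr(a^2 b) = tr(a) tr(b a) - tr(b)  (reduce the a square) = x*z - y
tr(a b^-1 a) = tr(a^2) tr(b) - tr(a^2 b)  (eliminate b^-1) = x^2*y - x*z - y
reduce: tr(a b a b) = tr(b a) tr(b a) - tr(1)  (split on b) = z^2 - 2
tr(a b^-1 a b) = tr(a b a) tr(b) - tr(a b a b)  (eliminate b^-1) = x*y*z - y^2 - z^2 + 2
tr(b^-1 a b^-1 a) = tr(a b^-1 a) tr(b) - tr(a b^-1 a b)  (eliminate b^-1) = x^2*y^2 - 2*x*y*z + z^2 - 2
tr(b^-1 a^-1 b^-1 a) = tr(b^-1 a b^-1) tr(a) - tr(b^-1 a b^-1 a)  (eliminate a^-1) = x*y*z - x^2 - z^2 + 2
so tr(a^-1 b^-1 a^-1 b^-1) = tr(b^-1 a^-1 b^-1) tr(a) - tr(b^-1 a^-1 b^-1 a)  (eliminate a^-1) = z^2 - 2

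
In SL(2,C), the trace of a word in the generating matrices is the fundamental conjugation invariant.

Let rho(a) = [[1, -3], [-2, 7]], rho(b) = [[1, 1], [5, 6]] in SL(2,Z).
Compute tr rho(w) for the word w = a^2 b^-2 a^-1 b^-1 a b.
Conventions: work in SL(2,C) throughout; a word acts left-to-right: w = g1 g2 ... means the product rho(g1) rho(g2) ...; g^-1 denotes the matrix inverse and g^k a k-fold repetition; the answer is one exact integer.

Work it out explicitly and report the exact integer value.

rho(a) = [[1, -3], [-2, 7]]
... * rho(a) = [[1, -3], [-2, 7]]  ->  [[7, -24], [-16, 55]]
... * rho(b^-1) = [[6, -1], [-5, 1]]  ->  [[162, -31], [-371, 71]]
... * rho(b^-1) = [[6, -1], [-5, 1]]  ->  [[1127, -193], [-2581, 442]]
... * rho(a^-1) = [[7, 3], [2, 1]]  ->  [[7503, 3188], [-17183, -7301]]
... * rho(b^-1) = [[6, -1], [-5, 1]]  ->  [[29078, -4315], [-66593, 9882]]
... * rho(a) = [[1, -3], [-2, 7]]  ->  [[37708, -117439], [-86357, 268953]]
... * rho(b) = [[1, 1], [5, 6]]  ->  [[-549487, -666926], [1258408, 1527361]]
tr = -549487 + 1527361 = 977874

977874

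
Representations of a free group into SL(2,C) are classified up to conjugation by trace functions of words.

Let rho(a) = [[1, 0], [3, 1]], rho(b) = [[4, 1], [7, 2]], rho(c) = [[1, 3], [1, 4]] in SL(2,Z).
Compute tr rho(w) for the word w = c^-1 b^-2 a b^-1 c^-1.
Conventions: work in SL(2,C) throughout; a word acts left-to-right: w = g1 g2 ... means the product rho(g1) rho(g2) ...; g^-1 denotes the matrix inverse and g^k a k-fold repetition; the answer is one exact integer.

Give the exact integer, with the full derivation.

2482

rho(c^-1) = [[4, -3], [-1, 1]]
... * rho(b^-1) = [[2, -1], [-7, 4]]  ->  [[29, -16], [-9, 5]]
... * rho(b^-1) = [[2, -1], [-7, 4]]  ->  [[170, -93], [-53, 29]]
... * rho(a) = [[1, 0], [3, 1]]  ->  [[-109, -93], [34, 29]]
... * rho(b^-1) = [[2, -1], [-7, 4]]  ->  [[433, -263], [-135, 82]]
... * rho(c^-1) = [[4, -3], [-1, 1]]  ->  [[1995, -1562], [-622, 487]]
tr = 1995 + 487 = 2482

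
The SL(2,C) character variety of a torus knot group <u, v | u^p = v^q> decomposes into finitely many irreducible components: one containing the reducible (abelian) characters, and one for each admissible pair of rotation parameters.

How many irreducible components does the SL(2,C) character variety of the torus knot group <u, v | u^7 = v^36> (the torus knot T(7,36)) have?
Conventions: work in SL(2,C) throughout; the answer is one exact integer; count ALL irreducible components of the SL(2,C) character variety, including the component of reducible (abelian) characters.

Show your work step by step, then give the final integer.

Gamma = < u, v | u^7 = v^36 > (torus knot T(7,36)); the central element u^7 = v^36 acts as +I or -I in any irreducible SL(2,C) representation.
So on each irreducible component the traces are pinned: tr(u) = 2*cos(pi*alpha/7) with 1 <= alpha <= 6, tr(v) = 2*cos(pi*beta/36) with 1 <= beta <= 35.
u^7 = (-1)^alpha I and v^36 = (-1)^beta I must agree, so alpha and beta have equal parity.
Counting: 3 odd alphas x 18 odd betas + 3 even alphas x 17 even betas = 54 + 51 = 105.
That is 105 components of irreducible characters, and with the reducible (abelian) component the total is 106.

106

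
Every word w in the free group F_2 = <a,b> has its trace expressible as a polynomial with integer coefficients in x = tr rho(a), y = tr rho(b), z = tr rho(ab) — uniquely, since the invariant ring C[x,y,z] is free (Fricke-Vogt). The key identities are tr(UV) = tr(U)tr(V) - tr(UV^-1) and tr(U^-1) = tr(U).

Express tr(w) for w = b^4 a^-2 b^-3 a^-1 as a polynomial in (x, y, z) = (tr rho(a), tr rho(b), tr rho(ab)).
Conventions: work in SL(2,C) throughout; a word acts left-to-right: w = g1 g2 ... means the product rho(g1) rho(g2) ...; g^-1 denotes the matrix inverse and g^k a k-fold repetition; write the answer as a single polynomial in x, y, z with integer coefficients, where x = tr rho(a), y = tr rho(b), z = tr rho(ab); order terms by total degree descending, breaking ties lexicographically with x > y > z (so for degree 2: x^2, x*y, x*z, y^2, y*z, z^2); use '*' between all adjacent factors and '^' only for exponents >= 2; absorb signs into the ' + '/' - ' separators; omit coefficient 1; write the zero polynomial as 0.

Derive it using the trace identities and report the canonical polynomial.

so trace(b^2) = trace(b)*trace(b) - trace(1)  (reduce the b square) = y^2 - 2
so trace(b^3) = trace(b)*trace(b^2) - trace(b)  (reduce the b square) = y^3 - 3*y
reduce: trace(b a b) = trace(b)*trace(a b) - trace(a)  (reduce the b square) = y*z - x
so trace(b^3 a) = trace(b)*trace(b a b) - trace(b a)  (reduce the b square) = y^2*z - x*y - z
trace(b^3 a^-1) = trace(b^3)*trace(a) - trace(b^3 a)  (eliminate a^-1) = x*y^3 - y^2*z - 2*x*y + z
trace(b^4) = trace(b)*trace(b^3) - trace(b^2)  (reduce the b square) = y^4 - 4*y^2 + 2
trace(b^3 a b) = trace(b)*trace(a b^3) - trace(a b^2)  (reduce the b square) = y^3*z - x*y^2 - 2*y*z + x
reduce: trace(b a b^4) = trace(b)*trace(b^3 a b) - trace(b^3 a)  (reduce the b square) = y^4*z - x*y^3 - 3*y^2*z + 2*x*y + z
trace(a b a b) = trace(a b)*trace(a b) - trace(1)  (split on a) = z^2 - 2
reduce: trace(a b a) = trace(a)*trace(b a) - trace(b)  (reduce the a square) = x*z - y
trace(b a b a b) = trace(b)*trace(a b a b) - trace(a b a)  (reduce the b square) = y*z^2 - x*z - y
trace(b^2 a b a b) = trace(b)*trace(b a b a b) - trace(b a b a)  (reduce the b square) = y^2*z^2 - x*y*z - y^2 - z^2 + 2
so trace(b a b^4 a) = trace(b)*trace(b^2 a b a b) - trace(b^2 a b a)  (reduce the b square) = y^3*z^2 - x*y^2*z - y^3 - 2*y*z^2 + x*z + 3*y
so trace(a b^4 a^-1 b) = trace(b a b^4)*trace(a) - trace(b a b^4 a)  (eliminate a^-1) = x*y^4*z - x^2*y^3 - y^3*z^2 - 2*x*y^2*z + 2*x^2*y + y^3 + 2*y*z^2 - 3*y
so trace(b^4 a^-1 b^-1 a) = trace(a b^4 a^-1)*trace(b) - trace(a b^4 a^-1 b)  (eliminate b^-1) = -x*y^4*z + x^2*y^3 + y^5 + y^3*z^2 + 2*x*y^2*z - 2*x^2*y - 5*y^3 - 2*y*z^2 + 5*y
trace(b^-1 a^-1 b^4 a^-1) = trace(b^4 a^-1 b^-1)*trace(a) - trace(b^4 a^-1 b^-1 a)  (eliminate a^-1) = x*y^4*z - y^5 - y^3*z^2 - 3*x*y^2*z + 5*y^3 + 2*y*z^2 + x*z - 5*y
reduce: trace(b^4 a^-1) = trace(b^4)*trace(a) - trace(b^4 a)  (eliminate a^-1) = x*y^4 - y^3*z - 3*x*y^2 + 2*y*z + x
reduce: trace(a^-1 b^4 a^-1) = trace(b^4 a^-1)*trace(a) - trace(b^4)  (eliminate a^-1) = x^2*y^4 - x*y^3*z - 3*x^2*y^2 - y^4 + 2*x*y*z + x^2 + 4*y^2 - 2
reduce: trace(a^-1 b^-2 a^-1 b^4) = trace(b^-1 a^-1 b^4 a^-1)*trace(b) - trace(b^-1 a^-1 b^4 a^-1 b)  (eliminate b^-1) = x*y^5*z - x^2*y^4 - y^6 - y^4*z^2 - 2*x*y^3*z + 3*x^2*y^2 + 6*y^4 + 2*y^2*z^2 - x*y*z - x^2 - 9*y^2 + 2
so trace(a^-1 b^2) = trace(b^2)*trace(a) - trace(b^2 a)  (eliminate a^-1) = x*y^2 - y*z - x
trace(b^-1 a^-1 b^4 a^-2 b^-1) = trace(a^-1 b^-2 a^-1 b^4)*trace(a) - trace(a^-1 b^-2 a^-1 b^4 a)  (eliminate a^-1) = x^2*y^5*z - x^3*y^4 - x*y^6 - x*y^4*z^2 - 2*x^2*y^3*z + 3*x^3*y^2 + 6*x*y^4 + 2*x*y^2*z^2 - x^2*y*z - x^3 - 10*x*y^2 + y*z + 3*x
so trace(b^3 a^-2) = trace(a^-1 b^3)*trace(a) - trace(a^-1 b^3 a)  (eliminate a^-1) = x^2*y^3 - x*y^2*z - 2*x^2*y - y^3 + x*z + 3*y
reduce: trace(b^4 a^-2 b^-1 a) = trace(a^-1 b^-1 a b^4)*trace(a) - trace(a^-1 b^-1 a b^4 a)  (eliminate a^-1) = -x^2*y^4*z + x^3*y^3 + x*y^5 + x*y^3*z^2 + 2*x^2*y^2*z - 2*x^3*y - 5*x*y^3 - 2*x*y*z^2 - y^2*z + 6*x*y + z
trace(b^-1 a^-1 b^4 a^-2) = trace(b^4 a^-2 b^-1)*trace(a) - trace(b^4 a^-2 b^-1 a)  (eliminate a^-1) = x^2*y^4*z - x*y^5 - x*y^3*z^2 - 3*x^2*y^2*z + 4*x*y^3 + 2*x*y*z^2 + x^2*z + y^2*z - 3*x*y - z
trace(b^4 a^-2 b^-3 a^-1) = trace(b^-1 a^-1 b^4 a^-2 b^-1)*trace(b) - trace(b^-1 a^-1 b^4 a^-2)  (eliminate b^-1) = x^2*y^6*z - x^3*y^5 - x*y^7 - x*y^5*z^2 - 3*x^2*y^4*z + 3*x^3*y^3 + 7*x*y^5 + 3*x*y^3*z^2 + 2*x^2*y^2*z - x^3*y - 14*x*y^3 - 2*x*y*z^2 - x^2*z + 6*x*y + z

x^2*y^6*z - x^3*y^5 - x*y^7 - x*y^5*z^2 - 3*x^2*y^4*z + 3*x^3*y^3 + 7*x*y^5 + 3*x*y^3*z^2 + 2*x^2*y^2*z - x^3*y - 14*x*y^3 - 2*x*y*z^2 - x^2*z + 6*x*y + z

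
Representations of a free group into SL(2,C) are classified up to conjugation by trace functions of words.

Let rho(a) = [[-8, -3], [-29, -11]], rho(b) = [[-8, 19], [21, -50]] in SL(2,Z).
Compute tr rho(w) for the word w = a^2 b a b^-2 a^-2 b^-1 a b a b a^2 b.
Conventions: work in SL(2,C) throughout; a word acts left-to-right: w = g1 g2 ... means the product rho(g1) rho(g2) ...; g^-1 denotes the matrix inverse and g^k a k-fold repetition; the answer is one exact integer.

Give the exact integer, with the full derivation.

rho(a) = [[-8, -3], [-29, -11]]
... * rho(a) = [[-8, -3], [-29, -11]]  ->  [[151, 57], [551, 208]]
... * rho(b) = [[-8, 19], [21, -50]]  ->  [[-11, 19], [-40, 69]]
... * rho(a) = [[-8, -3], [-29, -11]]  ->  [[-463, -176], [-1681, -639]]
... * rho(b^-1) = [[-50, -19], [-21, -8]]  ->  [[26846, 10205], [97469, 37051]]
... * rho(b^-1) = [[-50, -19], [-21, -8]]  ->  [[-1556605, -591714], [-5651521, -2148319]]
... * rho(a^-1) = [[-11, 3], [29, -8]]  ->  [[-37051, 63897], [-134520, 231989]]
... * rho(a^-1) = [[-11, 3], [29, -8]]  ->  [[2260574, -622329], [8207401, -2259472]]
... * rho(b^-1) = [[-50, -19], [-21, -8]]  ->  [[-99959791, -37972274], [-362921138, -137864843]]
... * rho(a) = [[-8, -3], [-29, -11]]  ->  [[1900874274, 717574387], [6901449551, 2605276687]]
... * rho(b) = [[-8, 19], [21, -50]]  ->  [[-137932065, 237891856], [-500785981, 863707119]]
... * rho(a) = [[-8, -3], [-29, -11]]  ->  [[-5795407304, -2203014221], [-21041218603, -7998420366]]
... * rho(b) = [[-8, 19], [21, -50]]  ->  [[99959791, 37972274], [362921138, 137864843]]
... * rho(a) = [[-8, -3], [-29, -11]]  ->  [[-1900874274, -717574387], [-6901449551, -2605276687]]
... * rho(a) = [[-8, -3], [-29, -11]]  ->  [[36016651415, 13595941079], [130764620331, 49362392210]]
... * rho(b) = [[-8, 19], [21, -50]]  ->  [[-2618448661, 4519322935], [-9506726238, 16408175789]]
tr = -2618448661 + 16408175789 = 13789727128

13789727128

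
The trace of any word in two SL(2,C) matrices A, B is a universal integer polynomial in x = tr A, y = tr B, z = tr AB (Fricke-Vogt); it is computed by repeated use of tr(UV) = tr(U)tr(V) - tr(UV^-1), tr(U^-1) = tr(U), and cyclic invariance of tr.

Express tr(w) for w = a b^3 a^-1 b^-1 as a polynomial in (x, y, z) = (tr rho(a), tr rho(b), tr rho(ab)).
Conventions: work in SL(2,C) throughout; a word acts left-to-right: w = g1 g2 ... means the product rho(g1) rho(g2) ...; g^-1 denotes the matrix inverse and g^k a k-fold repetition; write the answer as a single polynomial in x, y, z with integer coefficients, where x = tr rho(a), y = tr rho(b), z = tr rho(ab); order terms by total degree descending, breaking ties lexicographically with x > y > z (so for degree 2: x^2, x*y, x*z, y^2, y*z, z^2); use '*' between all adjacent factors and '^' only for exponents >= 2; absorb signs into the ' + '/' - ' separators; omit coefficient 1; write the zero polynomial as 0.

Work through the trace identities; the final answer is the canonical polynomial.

-x*y^3*z + x^2*y^2 + y^4 + y^2*z^2 + x*y*z - x^2 - 4*y^2 - z^2 + 2

trace(a b^2) = trace(b) * trace(a b) - trace(a)   [square of b] = y*z - x
trace(b^3 a) = trace(b) * trace(a b^2) - trace(a b)   [square of b] = y^2*z - x*y - z
trace(b^2) = trace(b) * trace(b) - trace(1)   [square of b] = y^2 - 2
trace(b^3) = trace(b) * trace(b^2) - trace(b)   [square of b] = y^3 - 3*y
trace(a b^3 a) = trace(a) * trace(b^3 a) - trace(b^3)   [square of a] = x*y^2*z - x^2*y - y^3 - x*z + 3*y
trace(a b a b) = trace(b a) * trace(b a) - trace(1)   [split at a repeated b] = z^2 - 2
trace(a b a) = trace(a) * trace(b a) - trace(b)   [square of a] = x*z - y
trace(b a b a b) = trace(b) * trace(a b a b) - trace(a b a)   [square of b] = y*z^2 - x*z - y
trace(a b^3 a b) = trace(b) * trace(b a b a b) - trace(b a b a)   [square of b] = y^2*z^2 - x*y*z - y^2 - z^2 + 2
trace(b^-1 a b^3 a) = trace(a b^3 a) * trace(b) - trace(a b^3 a b)   [inverse elimination on b] = x*y^3*z - x^2*y^2 - y^4 - y^2*z^2 + 4*y^2 + z^2 - 2
trace(a b^3 a^-1 b^-1) = trace(b^-1 a b^3) * trace(a) - trace(b^-1 a b^3 a)   [inverse elimination on a] = -x*y^3*z + x^2*y^2 + y^4 + y^2*z^2 + x*y*z - x^2 - 4*y^2 - z^2 + 2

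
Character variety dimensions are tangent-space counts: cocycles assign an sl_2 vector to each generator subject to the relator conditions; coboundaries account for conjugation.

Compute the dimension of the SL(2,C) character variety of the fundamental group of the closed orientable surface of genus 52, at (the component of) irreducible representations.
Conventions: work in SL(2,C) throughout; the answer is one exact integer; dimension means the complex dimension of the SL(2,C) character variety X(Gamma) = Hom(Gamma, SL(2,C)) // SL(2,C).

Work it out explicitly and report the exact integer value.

Gamma = pi_1(Sigma_52) = < a_1, b_1, ..., a_52, b_52 | prod [a_i, b_i] > has 2g = 104 generators and 1 relator.
Before the relator condition, cocycle space has dim 3*104 = 312.
At an irreducible rho, H^2 = coker(d_2) vanishes (Poincare duality: H^2 is dual to H^0 = invariants = 0), so d_2 is surjective onto sl_2 and dim Z^1 = 312 - 3 = 309.
As always at irreducible rho, dim B^1 = 3.
dim X = dim H^1 = 309 - 3 = 306.

306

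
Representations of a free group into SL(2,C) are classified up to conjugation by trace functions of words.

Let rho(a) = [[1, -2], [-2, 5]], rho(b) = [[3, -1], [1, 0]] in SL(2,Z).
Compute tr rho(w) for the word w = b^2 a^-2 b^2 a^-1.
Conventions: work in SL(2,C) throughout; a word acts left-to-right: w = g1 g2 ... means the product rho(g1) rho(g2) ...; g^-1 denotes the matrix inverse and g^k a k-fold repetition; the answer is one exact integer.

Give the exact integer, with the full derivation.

8847

rho(b) = [[3, -1], [1, 0]]
... * rho(b) = [[3, -1], [1, 0]]  ->  [[8, -3], [3, -1]]
... * rho(a^-1) = [[5, 2], [2, 1]]  ->  [[34, 13], [13, 5]]
... * rho(a^-1) = [[5, 2], [2, 1]]  ->  [[196, 81], [75, 31]]
... * rho(b) = [[3, -1], [1, 0]]  ->  [[669, -196], [256, -75]]
... * rho(b) = [[3, -1], [1, 0]]  ->  [[1811, -669], [693, -256]]
... * rho(a^-1) = [[5, 2], [2, 1]]  ->  [[7717, 2953], [2953, 1130]]
tr = 7717 + 1130 = 8847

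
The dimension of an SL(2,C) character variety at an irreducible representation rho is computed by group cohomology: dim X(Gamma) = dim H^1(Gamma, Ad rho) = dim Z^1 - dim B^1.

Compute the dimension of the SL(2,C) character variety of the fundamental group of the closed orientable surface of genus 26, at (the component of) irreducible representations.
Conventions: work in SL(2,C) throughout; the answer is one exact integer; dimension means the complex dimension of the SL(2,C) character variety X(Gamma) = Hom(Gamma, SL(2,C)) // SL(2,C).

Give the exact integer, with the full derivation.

pi_1 of the closed genus-26 surface has 52 generators bound by the single product-of-commutators relator.
Before the relator condition, cocycle space has dim 3*52 = 156.
At an irreducible rho, H^2 = coker(d_2) vanishes (Poincare duality: H^2 is dual to H^0 = invariants = 0), so d_2 is surjective onto sl_2 and dim Z^1 = 156 - 3 = 153.
dim B^1 = 3 (coboundaries, injective at irreducible rho).
dim X = dim H^1 = 153 - 3 = 150.

150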